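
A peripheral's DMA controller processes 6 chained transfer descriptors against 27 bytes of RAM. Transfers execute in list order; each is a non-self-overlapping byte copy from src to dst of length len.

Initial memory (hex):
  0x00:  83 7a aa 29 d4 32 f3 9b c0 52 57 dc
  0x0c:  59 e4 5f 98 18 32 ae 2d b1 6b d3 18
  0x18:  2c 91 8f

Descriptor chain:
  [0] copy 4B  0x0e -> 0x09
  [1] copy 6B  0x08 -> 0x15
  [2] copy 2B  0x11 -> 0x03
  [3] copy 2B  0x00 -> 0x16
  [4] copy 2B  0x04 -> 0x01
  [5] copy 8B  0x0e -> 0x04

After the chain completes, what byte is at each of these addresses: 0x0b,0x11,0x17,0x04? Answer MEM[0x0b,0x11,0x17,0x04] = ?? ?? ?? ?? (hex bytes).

[0] 0x0e->0x09 len=4 : 5f 98 18 32
[1] 0x08->0x15 len=6 : c0 5f 98 18 32 e4
[2] 0x11->0x03 len=2 : 32 ae
[3] 0x00->0x16 len=2 : 83 7a
[4] 0x04->0x01 len=2 : ae 32
[5] 0x0e->0x04 len=8 : 5f 98 18 32 ae 2d b1 c0
query mem[0x0b]=0xc0, mem[0x11]=0x32, mem[0x17]=0x7a, mem[0x04]=0x5f

MEM[0x0b,0x11,0x17,0x04] = c0 32 7a 5f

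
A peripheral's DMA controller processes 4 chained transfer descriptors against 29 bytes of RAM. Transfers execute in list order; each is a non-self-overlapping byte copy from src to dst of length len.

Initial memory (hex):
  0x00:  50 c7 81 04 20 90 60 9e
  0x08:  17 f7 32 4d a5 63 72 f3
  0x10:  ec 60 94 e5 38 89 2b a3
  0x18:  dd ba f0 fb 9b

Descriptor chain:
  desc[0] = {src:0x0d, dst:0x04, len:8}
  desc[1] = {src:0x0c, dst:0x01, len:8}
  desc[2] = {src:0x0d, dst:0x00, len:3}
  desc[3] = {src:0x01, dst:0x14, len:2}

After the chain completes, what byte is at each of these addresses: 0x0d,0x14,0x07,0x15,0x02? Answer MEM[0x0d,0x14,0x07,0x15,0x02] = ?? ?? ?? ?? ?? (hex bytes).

[0] 0x0d->0x04 len=8 : 63 72 f3 ec 60 94 e5 38
[1] 0x0c->0x01 len=8 : a5 63 72 f3 ec 60 94 e5
[2] 0x0d->0x00 len=3 : 63 72 f3
[3] 0x01->0x14 len=2 : 72 f3
query mem[0x0d]=0x63, mem[0x14]=0x72, mem[0x07]=0x94, mem[0x15]=0xf3, mem[0x02]=0xf3

MEM[0x0d,0x14,0x07,0x15,0x02] = 63 72 94 f3 f3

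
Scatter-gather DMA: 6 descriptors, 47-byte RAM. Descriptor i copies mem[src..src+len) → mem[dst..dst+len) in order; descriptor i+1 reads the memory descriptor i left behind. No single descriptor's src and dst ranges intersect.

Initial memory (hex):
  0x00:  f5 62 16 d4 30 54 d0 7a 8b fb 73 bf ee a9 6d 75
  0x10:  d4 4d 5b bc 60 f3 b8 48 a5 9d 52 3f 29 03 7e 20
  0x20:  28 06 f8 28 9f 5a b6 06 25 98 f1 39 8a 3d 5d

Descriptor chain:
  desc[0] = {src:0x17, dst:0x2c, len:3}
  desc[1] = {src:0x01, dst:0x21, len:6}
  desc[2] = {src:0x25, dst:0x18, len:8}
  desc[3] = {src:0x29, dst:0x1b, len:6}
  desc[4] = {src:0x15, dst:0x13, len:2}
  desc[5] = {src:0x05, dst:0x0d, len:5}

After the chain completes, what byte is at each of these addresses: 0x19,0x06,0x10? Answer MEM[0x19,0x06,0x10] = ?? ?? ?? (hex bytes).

MEM[0x19,0x06,0x10] = d0 d0 8b

  after D0: wrote 3B at 0x2c = 48a59d
  after D1: wrote 6B at 0x21 = 6216d43054d0
  after D2: wrote 8B at 0x18 = 54d0062598f13948
  after D3: wrote 6B at 0x1b = 98f13948a59d
  after D4: wrote 2B at 0x13 = f3b8
  after D5: wrote 5B at 0x0d = 54d07a8bfb
query mem[0x19]=0xd0, mem[0x06]=0xd0, mem[0x10]=0x8b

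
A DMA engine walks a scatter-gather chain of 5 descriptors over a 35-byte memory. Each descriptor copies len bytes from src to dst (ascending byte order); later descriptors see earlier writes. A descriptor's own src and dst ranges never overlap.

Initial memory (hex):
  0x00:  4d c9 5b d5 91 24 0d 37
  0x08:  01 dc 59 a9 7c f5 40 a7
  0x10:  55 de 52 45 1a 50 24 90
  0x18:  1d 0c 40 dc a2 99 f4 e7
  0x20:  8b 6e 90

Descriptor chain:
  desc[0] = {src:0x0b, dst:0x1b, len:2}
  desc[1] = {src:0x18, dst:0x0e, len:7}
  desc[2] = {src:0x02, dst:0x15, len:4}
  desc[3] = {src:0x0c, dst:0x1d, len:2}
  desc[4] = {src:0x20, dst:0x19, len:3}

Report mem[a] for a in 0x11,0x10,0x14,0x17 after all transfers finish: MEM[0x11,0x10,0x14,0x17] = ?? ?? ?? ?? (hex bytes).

[0] 0x0b->0x1b len=2 : a9 7c
[1] 0x18->0x0e len=7 : 1d 0c 40 a9 7c 99 f4
[2] 0x02->0x15 len=4 : 5b d5 91 24
[3] 0x0c->0x1d len=2 : 7c f5
[4] 0x20->0x19 len=3 : 8b 6e 90
query mem[0x11]=0xa9, mem[0x10]=0x40, mem[0x14]=0xf4, mem[0x17]=0x91

MEM[0x11,0x10,0x14,0x17] = a9 40 f4 91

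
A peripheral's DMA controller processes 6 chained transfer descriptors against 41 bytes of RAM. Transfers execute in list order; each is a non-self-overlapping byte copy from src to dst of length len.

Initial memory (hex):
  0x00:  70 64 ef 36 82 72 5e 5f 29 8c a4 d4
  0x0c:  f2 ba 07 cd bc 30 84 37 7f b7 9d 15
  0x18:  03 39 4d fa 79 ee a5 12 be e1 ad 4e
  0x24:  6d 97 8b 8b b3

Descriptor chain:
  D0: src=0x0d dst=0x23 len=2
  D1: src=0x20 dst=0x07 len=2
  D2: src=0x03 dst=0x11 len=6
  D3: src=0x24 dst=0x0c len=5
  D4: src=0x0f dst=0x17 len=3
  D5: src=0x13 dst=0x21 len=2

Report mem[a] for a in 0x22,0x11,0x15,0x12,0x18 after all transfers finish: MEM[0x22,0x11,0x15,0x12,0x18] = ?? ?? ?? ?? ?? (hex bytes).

  after D0: wrote 2B at 0x23 = ba07
  after D1: wrote 2B at 0x07 = bee1
  after D2: wrote 6B at 0x11 = 3682725ebee1
  after D3: wrote 5B at 0x0c = 07978b8bb3
  after D4: wrote 3B at 0x17 = 8bb336
  after D5: wrote 2B at 0x21 = 725e
query mem[0x22]=0x5e, mem[0x11]=0x36, mem[0x15]=0xbe, mem[0x12]=0x82, mem[0x18]=0xb3

MEM[0x22,0x11,0x15,0x12,0x18] = 5e 36 be 82 b3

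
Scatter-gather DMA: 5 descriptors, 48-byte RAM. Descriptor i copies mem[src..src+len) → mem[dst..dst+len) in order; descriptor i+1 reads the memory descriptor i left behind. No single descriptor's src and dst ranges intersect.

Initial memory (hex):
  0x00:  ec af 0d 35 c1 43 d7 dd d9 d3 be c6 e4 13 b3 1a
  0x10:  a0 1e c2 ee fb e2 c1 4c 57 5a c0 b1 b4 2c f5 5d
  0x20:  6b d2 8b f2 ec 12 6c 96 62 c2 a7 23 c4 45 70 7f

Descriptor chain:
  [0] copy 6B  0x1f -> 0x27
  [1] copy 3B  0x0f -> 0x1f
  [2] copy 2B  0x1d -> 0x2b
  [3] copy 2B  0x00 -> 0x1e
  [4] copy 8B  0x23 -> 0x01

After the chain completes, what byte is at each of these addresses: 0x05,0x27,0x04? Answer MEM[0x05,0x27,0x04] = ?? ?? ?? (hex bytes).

D0: mem[0x27..0x2c] <- [5d 6b d2 8b f2 ec]
D1: mem[0x1f..0x21] <- [1a a0 1e]
D2: mem[0x2b..0x2c] <- [2c f5]
D3: mem[0x1e..0x1f] <- [ec af]
D4: mem[0x01..0x08] <- [f2 ec 12 6c 5d 6b d2 8b]
query mem[0x05]=0x5d, mem[0x27]=0x5d, mem[0x04]=0x6c

MEM[0x05,0x27,0x04] = 5d 5d 6c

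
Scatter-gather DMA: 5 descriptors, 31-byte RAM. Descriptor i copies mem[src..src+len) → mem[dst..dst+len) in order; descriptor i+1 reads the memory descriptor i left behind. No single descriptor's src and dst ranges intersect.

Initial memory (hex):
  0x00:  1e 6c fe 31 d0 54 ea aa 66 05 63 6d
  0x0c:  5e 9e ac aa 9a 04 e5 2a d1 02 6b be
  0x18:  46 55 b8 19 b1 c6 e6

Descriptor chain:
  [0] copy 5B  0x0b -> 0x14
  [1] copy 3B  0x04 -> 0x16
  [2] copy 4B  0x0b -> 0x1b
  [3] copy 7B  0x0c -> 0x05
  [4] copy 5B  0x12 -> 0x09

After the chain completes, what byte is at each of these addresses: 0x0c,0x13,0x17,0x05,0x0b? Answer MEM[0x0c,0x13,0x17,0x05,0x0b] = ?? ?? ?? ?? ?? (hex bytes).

#0 dst[0x14+5] := {0x6d,0x5e,0x9e,0xac,0xaa}
#1 dst[0x16+3] := {0xd0,0x54,0xea}
#2 dst[0x1b+4] := {0x6d,0x5e,0x9e,0xac}
#3 dst[0x05+7] := {0x5e,0x9e,0xac,0xaa,0x9a,0x04,0xe5}
#4 dst[0x09+5] := {0xe5,0x2a,0x6d,0x5e,0xd0}
query mem[0x0c]=0x5e, mem[0x13]=0x2a, mem[0x17]=0x54, mem[0x05]=0x5e, mem[0x0b]=0x6d

MEM[0x0c,0x13,0x17,0x05,0x0b] = 5e 2a 54 5e 6d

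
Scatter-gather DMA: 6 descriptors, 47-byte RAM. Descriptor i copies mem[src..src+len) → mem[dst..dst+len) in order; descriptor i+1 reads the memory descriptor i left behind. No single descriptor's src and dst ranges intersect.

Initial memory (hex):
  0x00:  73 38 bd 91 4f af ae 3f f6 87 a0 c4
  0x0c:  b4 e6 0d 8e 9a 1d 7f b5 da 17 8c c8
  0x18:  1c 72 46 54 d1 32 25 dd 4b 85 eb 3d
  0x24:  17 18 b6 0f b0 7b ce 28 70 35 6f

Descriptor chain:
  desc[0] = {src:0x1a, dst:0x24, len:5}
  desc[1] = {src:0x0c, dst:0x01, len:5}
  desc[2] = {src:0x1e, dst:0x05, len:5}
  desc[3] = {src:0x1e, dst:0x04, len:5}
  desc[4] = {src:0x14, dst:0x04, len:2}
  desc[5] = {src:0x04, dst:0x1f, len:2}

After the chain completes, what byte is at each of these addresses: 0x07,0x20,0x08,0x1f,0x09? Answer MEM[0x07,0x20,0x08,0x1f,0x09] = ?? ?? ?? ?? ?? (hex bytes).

MEM[0x07,0x20,0x08,0x1f,0x09] = 85 17 eb da eb

#0 dst[0x24+5] := {0x46,0x54,0xd1,0x32,0x25}
#1 dst[0x01+5] := {0xb4,0xe6,0x0d,0x8e,0x9a}
#2 dst[0x05+5] := {0x25,0xdd,0x4b,0x85,0xeb}
#3 dst[0x04+5] := {0x25,0xdd,0x4b,0x85,0xeb}
#4 dst[0x04+2] := {0xda,0x17}
#5 dst[0x1f+2] := {0xda,0x17}
query mem[0x07]=0x85, mem[0x20]=0x17, mem[0x08]=0xeb, mem[0x1f]=0xda, mem[0x09]=0xeb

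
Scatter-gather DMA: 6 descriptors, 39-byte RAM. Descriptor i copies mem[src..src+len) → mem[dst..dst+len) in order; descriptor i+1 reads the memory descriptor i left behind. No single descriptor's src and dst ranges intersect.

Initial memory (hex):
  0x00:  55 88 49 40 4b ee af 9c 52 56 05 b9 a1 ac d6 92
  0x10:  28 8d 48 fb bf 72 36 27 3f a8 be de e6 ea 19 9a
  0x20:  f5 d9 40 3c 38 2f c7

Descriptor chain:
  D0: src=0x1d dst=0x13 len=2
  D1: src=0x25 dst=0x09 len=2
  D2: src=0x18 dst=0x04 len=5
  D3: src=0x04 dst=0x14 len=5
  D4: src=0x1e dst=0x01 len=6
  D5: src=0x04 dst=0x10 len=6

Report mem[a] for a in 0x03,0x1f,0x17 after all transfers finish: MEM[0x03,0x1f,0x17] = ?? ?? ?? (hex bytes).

D0: mem[0x13..0x14] <- [ea 19]
D1: mem[0x09..0x0a] <- [2f c7]
D2: mem[0x04..0x08] <- [3f a8 be de e6]
D3: mem[0x14..0x18] <- [3f a8 be de e6]
D4: mem[0x01..0x06] <- [19 9a f5 d9 40 3c]
D5: mem[0x10..0x15] <- [d9 40 3c de e6 2f]
query mem[0x03]=0xf5, mem[0x1f]=0x9a, mem[0x17]=0xde

MEM[0x03,0x1f,0x17] = f5 9a de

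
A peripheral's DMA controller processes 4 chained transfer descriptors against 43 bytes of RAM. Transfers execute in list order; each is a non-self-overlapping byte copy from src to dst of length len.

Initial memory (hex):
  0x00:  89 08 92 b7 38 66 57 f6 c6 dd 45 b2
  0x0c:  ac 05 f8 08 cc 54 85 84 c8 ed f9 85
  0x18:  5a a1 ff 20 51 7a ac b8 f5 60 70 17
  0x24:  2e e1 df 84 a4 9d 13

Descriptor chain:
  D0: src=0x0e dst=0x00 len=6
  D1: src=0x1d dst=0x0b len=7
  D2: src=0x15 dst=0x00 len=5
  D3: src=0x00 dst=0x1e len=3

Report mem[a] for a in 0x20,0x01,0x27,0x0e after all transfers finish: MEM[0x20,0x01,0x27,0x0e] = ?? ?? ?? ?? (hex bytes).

#0 dst[0x00+6] := {0xf8,0x08,0xcc,0x54,0x85,0x84}
#1 dst[0x0b+7] := {0x7a,0xac,0xb8,0xf5,0x60,0x70,0x17}
#2 dst[0x00+5] := {0xed,0xf9,0x85,0x5a,0xa1}
#3 dst[0x1e+3] := {0xed,0xf9,0x85}
query mem[0x20]=0x85, mem[0x01]=0xf9, mem[0x27]=0x84, mem[0x0e]=0xf5

MEM[0x20,0x01,0x27,0x0e] = 85 f9 84 f5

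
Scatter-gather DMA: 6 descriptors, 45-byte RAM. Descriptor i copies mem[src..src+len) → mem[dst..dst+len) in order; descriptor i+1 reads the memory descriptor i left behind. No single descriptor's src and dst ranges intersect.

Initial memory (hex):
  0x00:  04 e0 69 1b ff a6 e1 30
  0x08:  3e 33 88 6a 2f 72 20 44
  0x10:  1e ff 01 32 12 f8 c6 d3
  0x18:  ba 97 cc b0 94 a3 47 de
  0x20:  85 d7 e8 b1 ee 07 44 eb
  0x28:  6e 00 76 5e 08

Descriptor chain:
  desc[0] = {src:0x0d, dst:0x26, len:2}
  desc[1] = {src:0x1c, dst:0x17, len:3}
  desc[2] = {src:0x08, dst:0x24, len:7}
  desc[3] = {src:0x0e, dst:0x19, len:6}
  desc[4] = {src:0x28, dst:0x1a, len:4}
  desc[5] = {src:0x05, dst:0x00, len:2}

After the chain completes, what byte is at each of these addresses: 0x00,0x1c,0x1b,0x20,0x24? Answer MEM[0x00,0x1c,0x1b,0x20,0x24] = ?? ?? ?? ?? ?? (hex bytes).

MEM[0x00,0x1c,0x1b,0x20,0x24] = a6 20 72 85 3e

#0 dst[0x26+2] := {0x72,0x20}
#1 dst[0x17+3] := {0x94,0xa3,0x47}
#2 dst[0x24+7] := {0x3e,0x33,0x88,0x6a,0x2f,0x72,0x20}
#3 dst[0x19+6] := {0x20,0x44,0x1e,0xff,0x01,0x32}
#4 dst[0x1a+4] := {0x2f,0x72,0x20,0x5e}
#5 dst[0x00+2] := {0xa6,0xe1}
query mem[0x00]=0xa6, mem[0x1c]=0x20, mem[0x1b]=0x72, mem[0x20]=0x85, mem[0x24]=0x3e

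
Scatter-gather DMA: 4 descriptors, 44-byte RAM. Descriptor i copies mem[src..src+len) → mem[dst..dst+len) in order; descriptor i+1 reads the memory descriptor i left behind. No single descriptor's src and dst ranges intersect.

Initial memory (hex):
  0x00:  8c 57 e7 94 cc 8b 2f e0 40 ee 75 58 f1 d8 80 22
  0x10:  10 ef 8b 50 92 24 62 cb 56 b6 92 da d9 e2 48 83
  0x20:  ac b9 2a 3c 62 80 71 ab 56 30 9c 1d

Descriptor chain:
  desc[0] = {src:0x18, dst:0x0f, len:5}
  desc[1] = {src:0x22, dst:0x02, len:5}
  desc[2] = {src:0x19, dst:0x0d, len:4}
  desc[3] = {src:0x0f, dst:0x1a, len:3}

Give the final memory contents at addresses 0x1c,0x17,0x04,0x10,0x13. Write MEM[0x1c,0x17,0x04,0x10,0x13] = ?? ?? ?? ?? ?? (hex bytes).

[0] 0x18->0x0f len=5 : 56 b6 92 da d9
[1] 0x22->0x02 len=5 : 2a 3c 62 80 71
[2] 0x19->0x0d len=4 : b6 92 da d9
[3] 0x0f->0x1a len=3 : da d9 92
query mem[0x1c]=0x92, mem[0x17]=0xcb, mem[0x04]=0x62, mem[0x10]=0xd9, mem[0x13]=0xd9

MEM[0x1c,0x17,0x04,0x10,0x13] = 92 cb 62 d9 d9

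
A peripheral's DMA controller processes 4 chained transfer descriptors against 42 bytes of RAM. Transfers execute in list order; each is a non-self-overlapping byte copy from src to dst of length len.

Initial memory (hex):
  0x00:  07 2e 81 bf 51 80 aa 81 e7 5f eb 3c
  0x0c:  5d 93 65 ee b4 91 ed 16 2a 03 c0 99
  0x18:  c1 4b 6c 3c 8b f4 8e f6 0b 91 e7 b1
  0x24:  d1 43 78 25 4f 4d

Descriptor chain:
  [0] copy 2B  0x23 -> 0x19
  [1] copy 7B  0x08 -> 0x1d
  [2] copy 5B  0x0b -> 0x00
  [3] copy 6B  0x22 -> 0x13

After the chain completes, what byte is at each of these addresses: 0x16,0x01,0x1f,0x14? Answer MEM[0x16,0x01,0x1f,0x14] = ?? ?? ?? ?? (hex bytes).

D0: mem[0x19..0x1a] <- [b1 d1]
D1: mem[0x1d..0x23] <- [e7 5f eb 3c 5d 93 65]
D2: mem[0x00..0x04] <- [3c 5d 93 65 ee]
D3: mem[0x13..0x18] <- [93 65 d1 43 78 25]
query mem[0x16]=0x43, mem[0x01]=0x5d, mem[0x1f]=0xeb, mem[0x14]=0x65

MEM[0x16,0x01,0x1f,0x14] = 43 5d eb 65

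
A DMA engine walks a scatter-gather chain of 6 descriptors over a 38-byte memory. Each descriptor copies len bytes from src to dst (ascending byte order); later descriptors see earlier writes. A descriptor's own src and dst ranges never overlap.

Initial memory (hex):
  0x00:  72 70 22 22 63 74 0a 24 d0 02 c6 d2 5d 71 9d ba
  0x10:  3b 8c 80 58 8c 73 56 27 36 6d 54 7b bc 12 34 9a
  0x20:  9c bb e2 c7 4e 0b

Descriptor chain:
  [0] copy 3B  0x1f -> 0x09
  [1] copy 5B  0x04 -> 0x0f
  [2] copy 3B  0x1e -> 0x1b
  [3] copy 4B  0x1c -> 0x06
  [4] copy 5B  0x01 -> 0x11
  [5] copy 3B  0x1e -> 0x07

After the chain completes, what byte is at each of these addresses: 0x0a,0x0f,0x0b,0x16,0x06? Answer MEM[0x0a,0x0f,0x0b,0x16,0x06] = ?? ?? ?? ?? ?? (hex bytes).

D0: mem[0x09..0x0b] <- [9a 9c bb]
D1: mem[0x0f..0x13] <- [63 74 0a 24 d0]
D2: mem[0x1b..0x1d] <- [34 9a 9c]
D3: mem[0x06..0x09] <- [9a 9c 34 9a]
D4: mem[0x11..0x15] <- [70 22 22 63 74]
D5: mem[0x07..0x09] <- [34 9a 9c]
query mem[0x0a]=0x9c, mem[0x0f]=0x63, mem[0x0b]=0xbb, mem[0x16]=0x56, mem[0x06]=0x9a

MEM[0x0a,0x0f,0x0b,0x16,0x06] = 9c 63 bb 56 9a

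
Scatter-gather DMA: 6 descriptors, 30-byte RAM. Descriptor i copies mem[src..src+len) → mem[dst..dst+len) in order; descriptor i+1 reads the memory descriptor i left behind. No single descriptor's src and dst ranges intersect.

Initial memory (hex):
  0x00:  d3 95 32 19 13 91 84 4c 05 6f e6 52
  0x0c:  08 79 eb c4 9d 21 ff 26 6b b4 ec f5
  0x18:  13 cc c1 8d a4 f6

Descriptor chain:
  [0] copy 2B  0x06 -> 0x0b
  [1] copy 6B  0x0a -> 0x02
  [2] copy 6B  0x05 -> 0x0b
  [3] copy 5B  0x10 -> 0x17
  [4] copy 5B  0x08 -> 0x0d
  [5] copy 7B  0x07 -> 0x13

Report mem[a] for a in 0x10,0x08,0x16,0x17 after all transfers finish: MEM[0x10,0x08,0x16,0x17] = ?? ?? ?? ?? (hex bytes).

  after D0: wrote 2B at 0x0b = 844c
  after D1: wrote 6B at 0x02 = e6844c79ebc4
  after D2: wrote 6B at 0x0b = 79ebc4056fe6
  after D3: wrote 5B at 0x17 = e621ff266b
  after D4: wrote 5B at 0x0d = 056fe679eb
  after D5: wrote 7B at 0x13 = c4056fe679eb05
query mem[0x10]=0x79, mem[0x08]=0x05, mem[0x16]=0xe6, mem[0x17]=0x79

MEM[0x10,0x08,0x16,0x17] = 79 05 e6 79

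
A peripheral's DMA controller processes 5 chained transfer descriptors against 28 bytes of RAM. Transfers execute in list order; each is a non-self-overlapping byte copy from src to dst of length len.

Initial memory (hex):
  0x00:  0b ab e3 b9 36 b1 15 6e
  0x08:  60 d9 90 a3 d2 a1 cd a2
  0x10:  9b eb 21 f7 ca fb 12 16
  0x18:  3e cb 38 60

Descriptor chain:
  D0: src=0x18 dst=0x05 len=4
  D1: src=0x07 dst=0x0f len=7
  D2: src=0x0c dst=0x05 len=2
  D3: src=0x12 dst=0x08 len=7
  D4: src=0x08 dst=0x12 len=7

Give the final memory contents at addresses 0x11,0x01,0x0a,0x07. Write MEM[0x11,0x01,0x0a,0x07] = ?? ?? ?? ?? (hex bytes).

D0: mem[0x05..0x08] <- [3e cb 38 60]
D1: mem[0x0f..0x15] <- [38 60 d9 90 a3 d2 a1]
D2: mem[0x05..0x06] <- [d2 a1]
D3: mem[0x08..0x0e] <- [90 a3 d2 a1 12 16 3e]
D4: mem[0x12..0x18] <- [90 a3 d2 a1 12 16 3e]
query mem[0x11]=0xd9, mem[0x01]=0xab, mem[0x0a]=0xd2, mem[0x07]=0x38

MEM[0x11,0x01,0x0a,0x07] = d9 ab d2 38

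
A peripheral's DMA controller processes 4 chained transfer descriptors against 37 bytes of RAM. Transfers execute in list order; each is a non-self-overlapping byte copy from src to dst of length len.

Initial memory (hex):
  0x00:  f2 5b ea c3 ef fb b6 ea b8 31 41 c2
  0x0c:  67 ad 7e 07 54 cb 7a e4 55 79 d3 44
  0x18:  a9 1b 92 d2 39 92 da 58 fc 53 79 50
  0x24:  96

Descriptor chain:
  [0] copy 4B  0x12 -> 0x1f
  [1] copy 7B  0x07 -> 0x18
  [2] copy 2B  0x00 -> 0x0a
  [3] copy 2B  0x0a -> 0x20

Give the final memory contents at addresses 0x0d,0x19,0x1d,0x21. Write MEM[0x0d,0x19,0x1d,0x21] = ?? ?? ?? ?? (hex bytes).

MEM[0x0d,0x19,0x1d,0x21] = ad b8 67 5b

#0 dst[0x1f+4] := {0x7a,0xe4,0x55,0x79}
#1 dst[0x18+7] := {0xea,0xb8,0x31,0x41,0xc2,0x67,0xad}
#2 dst[0x0a+2] := {0xf2,0x5b}
#3 dst[0x20+2] := {0xf2,0x5b}
query mem[0x0d]=0xad, mem[0x19]=0xb8, mem[0x1d]=0x67, mem[0x21]=0x5b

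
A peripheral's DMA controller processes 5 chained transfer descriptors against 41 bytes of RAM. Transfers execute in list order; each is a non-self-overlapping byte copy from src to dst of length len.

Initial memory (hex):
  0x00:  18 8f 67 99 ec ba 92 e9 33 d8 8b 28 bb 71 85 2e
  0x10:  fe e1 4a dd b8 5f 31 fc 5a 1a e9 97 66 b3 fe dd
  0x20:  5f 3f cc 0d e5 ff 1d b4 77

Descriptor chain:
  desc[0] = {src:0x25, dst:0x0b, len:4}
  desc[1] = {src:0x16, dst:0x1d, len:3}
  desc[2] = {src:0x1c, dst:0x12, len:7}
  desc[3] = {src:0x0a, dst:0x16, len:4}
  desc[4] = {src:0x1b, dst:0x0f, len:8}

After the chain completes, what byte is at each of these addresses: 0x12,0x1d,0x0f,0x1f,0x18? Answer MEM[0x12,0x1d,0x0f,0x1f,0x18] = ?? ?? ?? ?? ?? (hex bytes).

MEM[0x12,0x1d,0x0f,0x1f,0x18] = fc 31 97 5a 1d

  after D0: wrote 4B at 0x0b = ff1db477
  after D1: wrote 3B at 0x1d = 31fc5a
  after D2: wrote 7B at 0x12 = 6631fc5a5f3fcc
  after D3: wrote 4B at 0x16 = 8bff1db4
  after D4: wrote 8B at 0x0f = 976631fc5a5f3fcc
query mem[0x12]=0xfc, mem[0x1d]=0x31, mem[0x0f]=0x97, mem[0x1f]=0x5a, mem[0x18]=0x1d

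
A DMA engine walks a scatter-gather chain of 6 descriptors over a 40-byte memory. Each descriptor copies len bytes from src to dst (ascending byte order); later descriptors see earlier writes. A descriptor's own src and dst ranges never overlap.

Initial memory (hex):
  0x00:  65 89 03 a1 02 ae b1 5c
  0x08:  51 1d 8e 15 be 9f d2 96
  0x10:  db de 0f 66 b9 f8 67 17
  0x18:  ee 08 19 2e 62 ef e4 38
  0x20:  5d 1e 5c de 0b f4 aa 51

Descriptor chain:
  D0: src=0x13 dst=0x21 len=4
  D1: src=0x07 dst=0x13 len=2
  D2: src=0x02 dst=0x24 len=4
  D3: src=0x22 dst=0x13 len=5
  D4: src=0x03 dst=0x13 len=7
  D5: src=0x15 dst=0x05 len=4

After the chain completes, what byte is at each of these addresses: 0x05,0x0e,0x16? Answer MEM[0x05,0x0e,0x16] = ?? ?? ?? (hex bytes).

MEM[0x05,0x0e,0x16] = ae d2 b1

[0] 0x13->0x21 len=4 : 66 b9 f8 67
[1] 0x07->0x13 len=2 : 5c 51
[2] 0x02->0x24 len=4 : 03 a1 02 ae
[3] 0x22->0x13 len=5 : b9 f8 03 a1 02
[4] 0x03->0x13 len=7 : a1 02 ae b1 5c 51 1d
[5] 0x15->0x05 len=4 : ae b1 5c 51
query mem[0x05]=0xae, mem[0x0e]=0xd2, mem[0x16]=0xb1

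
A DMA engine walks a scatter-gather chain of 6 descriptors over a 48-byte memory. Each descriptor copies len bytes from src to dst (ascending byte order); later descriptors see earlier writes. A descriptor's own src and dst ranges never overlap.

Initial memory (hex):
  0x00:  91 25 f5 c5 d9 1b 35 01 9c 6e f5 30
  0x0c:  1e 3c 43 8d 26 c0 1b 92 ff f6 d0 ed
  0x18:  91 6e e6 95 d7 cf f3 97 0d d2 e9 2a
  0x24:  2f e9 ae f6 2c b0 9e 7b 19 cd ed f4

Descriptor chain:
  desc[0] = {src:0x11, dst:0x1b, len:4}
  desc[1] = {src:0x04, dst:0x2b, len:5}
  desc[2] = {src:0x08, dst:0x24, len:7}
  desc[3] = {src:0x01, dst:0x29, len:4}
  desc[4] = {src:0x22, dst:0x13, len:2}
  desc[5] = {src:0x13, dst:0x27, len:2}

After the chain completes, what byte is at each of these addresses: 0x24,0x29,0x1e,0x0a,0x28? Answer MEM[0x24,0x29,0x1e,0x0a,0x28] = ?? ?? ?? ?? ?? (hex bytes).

#0 dst[0x1b+4] := {0xc0,0x1b,0x92,0xff}
#1 dst[0x2b+5] := {0xd9,0x1b,0x35,0x01,0x9c}
#2 dst[0x24+7] := {0x9c,0x6e,0xf5,0x30,0x1e,0x3c,0x43}
#3 dst[0x29+4] := {0x25,0xf5,0xc5,0xd9}
#4 dst[0x13+2] := {0xe9,0x2a}
#5 dst[0x27+2] := {0xe9,0x2a}
query mem[0x24]=0x9c, mem[0x29]=0x25, mem[0x1e]=0xff, mem[0x0a]=0xf5, mem[0x28]=0x2a

MEM[0x24,0x29,0x1e,0x0a,0x28] = 9c 25 ff f5 2a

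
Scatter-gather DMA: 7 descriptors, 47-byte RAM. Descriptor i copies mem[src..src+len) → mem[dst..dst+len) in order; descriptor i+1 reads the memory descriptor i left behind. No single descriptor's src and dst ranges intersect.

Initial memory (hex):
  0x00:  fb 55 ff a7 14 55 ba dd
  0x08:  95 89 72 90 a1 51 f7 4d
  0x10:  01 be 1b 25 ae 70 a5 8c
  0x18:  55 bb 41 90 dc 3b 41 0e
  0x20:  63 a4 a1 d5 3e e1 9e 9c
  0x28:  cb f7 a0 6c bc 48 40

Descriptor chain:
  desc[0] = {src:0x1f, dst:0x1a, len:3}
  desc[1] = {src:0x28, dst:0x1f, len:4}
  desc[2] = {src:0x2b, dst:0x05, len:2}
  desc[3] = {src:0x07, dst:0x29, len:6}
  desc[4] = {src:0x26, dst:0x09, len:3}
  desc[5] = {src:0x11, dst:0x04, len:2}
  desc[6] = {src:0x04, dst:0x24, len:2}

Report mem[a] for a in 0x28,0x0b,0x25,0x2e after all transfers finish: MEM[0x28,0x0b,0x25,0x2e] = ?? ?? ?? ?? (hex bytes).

MEM[0x28,0x0b,0x25,0x2e] = cb cb 1b a1

D0: mem[0x1a..0x1c] <- [0e 63 a4]
D1: mem[0x1f..0x22] <- [cb f7 a0 6c]
D2: mem[0x05..0x06] <- [6c bc]
D3: mem[0x29..0x2e] <- [dd 95 89 72 90 a1]
D4: mem[0x09..0x0b] <- [9e 9c cb]
D5: mem[0x04..0x05] <- [be 1b]
D6: mem[0x24..0x25] <- [be 1b]
query mem[0x28]=0xcb, mem[0x0b]=0xcb, mem[0x25]=0x1b, mem[0x2e]=0xa1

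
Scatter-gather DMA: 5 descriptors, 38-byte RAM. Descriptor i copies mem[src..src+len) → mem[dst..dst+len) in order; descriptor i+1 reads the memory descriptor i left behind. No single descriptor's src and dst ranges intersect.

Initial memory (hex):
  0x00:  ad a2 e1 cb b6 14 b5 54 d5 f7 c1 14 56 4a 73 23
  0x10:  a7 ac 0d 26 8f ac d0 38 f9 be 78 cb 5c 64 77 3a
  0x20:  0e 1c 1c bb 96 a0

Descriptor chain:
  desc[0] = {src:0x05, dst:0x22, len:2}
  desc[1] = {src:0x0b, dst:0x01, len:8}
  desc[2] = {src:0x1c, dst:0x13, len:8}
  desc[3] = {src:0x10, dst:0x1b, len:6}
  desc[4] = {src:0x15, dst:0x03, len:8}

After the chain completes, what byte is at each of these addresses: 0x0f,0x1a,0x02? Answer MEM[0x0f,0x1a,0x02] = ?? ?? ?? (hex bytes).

MEM[0x0f,0x1a,0x02] = 23 b5 56

[0] 0x05->0x22 len=2 : 14 b5
[1] 0x0b->0x01 len=8 : 14 56 4a 73 23 a7 ac 0d
[2] 0x1c->0x13 len=8 : 5c 64 77 3a 0e 1c 14 b5
[3] 0x10->0x1b len=6 : a7 ac 0d 5c 64 77
[4] 0x15->0x03 len=8 : 77 3a 0e 1c 14 b5 a7 ac
query mem[0x0f]=0x23, mem[0x1a]=0xb5, mem[0x02]=0x56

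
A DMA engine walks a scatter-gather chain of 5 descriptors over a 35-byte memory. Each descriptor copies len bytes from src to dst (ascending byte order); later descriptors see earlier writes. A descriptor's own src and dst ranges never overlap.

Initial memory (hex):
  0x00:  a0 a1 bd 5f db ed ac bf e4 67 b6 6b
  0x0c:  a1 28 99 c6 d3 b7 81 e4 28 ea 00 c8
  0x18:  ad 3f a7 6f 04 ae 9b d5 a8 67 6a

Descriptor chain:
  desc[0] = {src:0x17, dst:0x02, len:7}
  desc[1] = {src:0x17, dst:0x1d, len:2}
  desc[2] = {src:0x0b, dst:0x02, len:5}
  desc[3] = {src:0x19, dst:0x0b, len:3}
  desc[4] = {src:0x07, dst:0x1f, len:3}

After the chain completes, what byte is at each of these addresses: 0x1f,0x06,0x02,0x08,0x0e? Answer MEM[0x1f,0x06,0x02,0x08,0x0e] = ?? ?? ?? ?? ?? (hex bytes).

MEM[0x1f,0x06,0x02,0x08,0x0e] = 04 c6 6b ae 99

  after D0: wrote 7B at 0x02 = c8ad3fa76f04ae
  after D1: wrote 2B at 0x1d = c8ad
  after D2: wrote 5B at 0x02 = 6ba12899c6
  after D3: wrote 3B at 0x0b = 3fa76f
  after D4: wrote 3B at 0x1f = 04ae67
query mem[0x1f]=0x04, mem[0x06]=0xc6, mem[0x02]=0x6b, mem[0x08]=0xae, mem[0x0e]=0x99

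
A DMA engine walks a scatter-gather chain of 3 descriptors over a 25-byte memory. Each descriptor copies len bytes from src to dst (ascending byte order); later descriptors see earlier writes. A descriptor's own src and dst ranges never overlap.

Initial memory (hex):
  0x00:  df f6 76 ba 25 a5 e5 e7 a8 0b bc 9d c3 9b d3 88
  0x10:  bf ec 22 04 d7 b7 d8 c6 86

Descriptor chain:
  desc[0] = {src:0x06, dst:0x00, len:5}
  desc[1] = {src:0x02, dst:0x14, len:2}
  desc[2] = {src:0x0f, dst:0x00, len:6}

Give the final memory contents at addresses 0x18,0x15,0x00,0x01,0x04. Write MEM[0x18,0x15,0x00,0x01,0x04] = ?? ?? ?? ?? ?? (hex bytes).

D0: mem[0x00..0x04] <- [e5 e7 a8 0b bc]
D1: mem[0x14..0x15] <- [a8 0b]
D2: mem[0x00..0x05] <- [88 bf ec 22 04 a8]
query mem[0x18]=0x86, mem[0x15]=0x0b, mem[0x00]=0x88, mem[0x01]=0xbf, mem[0x04]=0x04

MEM[0x18,0x15,0x00,0x01,0x04] = 86 0b 88 bf 04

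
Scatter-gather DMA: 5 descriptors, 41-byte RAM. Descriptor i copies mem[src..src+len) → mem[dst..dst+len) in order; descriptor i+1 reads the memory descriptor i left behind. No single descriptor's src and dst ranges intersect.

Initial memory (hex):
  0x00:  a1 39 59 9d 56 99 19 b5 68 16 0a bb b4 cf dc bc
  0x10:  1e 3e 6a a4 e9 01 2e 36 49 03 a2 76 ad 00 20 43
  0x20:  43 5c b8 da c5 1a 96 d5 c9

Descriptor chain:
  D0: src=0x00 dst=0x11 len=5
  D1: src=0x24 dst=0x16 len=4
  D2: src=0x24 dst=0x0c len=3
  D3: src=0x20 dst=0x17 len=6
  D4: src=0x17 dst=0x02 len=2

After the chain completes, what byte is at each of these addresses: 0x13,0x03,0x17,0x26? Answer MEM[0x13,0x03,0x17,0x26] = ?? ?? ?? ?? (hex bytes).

MEM[0x13,0x03,0x17,0x26] = 59 5c 43 96

[0] 0x00->0x11 len=5 : a1 39 59 9d 56
[1] 0x24->0x16 len=4 : c5 1a 96 d5
[2] 0x24->0x0c len=3 : c5 1a 96
[3] 0x20->0x17 len=6 : 43 5c b8 da c5 1a
[4] 0x17->0x02 len=2 : 43 5c
query mem[0x13]=0x59, mem[0x03]=0x5c, mem[0x17]=0x43, mem[0x26]=0x96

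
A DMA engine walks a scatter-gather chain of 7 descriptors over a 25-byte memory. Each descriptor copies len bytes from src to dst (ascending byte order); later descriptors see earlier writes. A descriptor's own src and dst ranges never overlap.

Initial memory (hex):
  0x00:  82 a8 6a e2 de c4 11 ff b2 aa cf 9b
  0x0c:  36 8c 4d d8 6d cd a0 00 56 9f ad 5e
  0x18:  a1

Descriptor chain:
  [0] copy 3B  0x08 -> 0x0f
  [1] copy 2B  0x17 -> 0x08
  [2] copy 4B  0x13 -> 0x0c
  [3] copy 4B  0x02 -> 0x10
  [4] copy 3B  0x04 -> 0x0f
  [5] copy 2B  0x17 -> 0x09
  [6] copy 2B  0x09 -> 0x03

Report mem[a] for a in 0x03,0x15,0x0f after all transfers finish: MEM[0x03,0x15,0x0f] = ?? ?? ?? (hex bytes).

#0 dst[0x0f+3] := {0xb2,0xaa,0xcf}
#1 dst[0x08+2] := {0x5e,0xa1}
#2 dst[0x0c+4] := {0x00,0x56,0x9f,0xad}
#3 dst[0x10+4] := {0x6a,0xe2,0xde,0xc4}
#4 dst[0x0f+3] := {0xde,0xc4,0x11}
#5 dst[0x09+2] := {0x5e,0xa1}
#6 dst[0x03+2] := {0x5e,0xa1}
query mem[0x03]=0x5e, mem[0x15]=0x9f, mem[0x0f]=0xde

MEM[0x03,0x15,0x0f] = 5e 9f de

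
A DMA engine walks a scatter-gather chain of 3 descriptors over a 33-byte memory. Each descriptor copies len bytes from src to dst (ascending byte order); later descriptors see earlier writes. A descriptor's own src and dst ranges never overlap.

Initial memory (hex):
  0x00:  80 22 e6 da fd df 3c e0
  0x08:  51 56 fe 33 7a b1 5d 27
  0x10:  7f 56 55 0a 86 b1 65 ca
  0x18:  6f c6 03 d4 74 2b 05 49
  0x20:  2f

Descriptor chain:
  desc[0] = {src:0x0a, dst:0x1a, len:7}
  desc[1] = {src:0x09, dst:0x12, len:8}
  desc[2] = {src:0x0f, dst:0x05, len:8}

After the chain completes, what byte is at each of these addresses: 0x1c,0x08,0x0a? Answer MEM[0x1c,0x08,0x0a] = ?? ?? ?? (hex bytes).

  after D0: wrote 7B at 0x1a = fe337ab15d277f
  after D1: wrote 8B at 0x12 = 56fe337ab15d277f
  after D2: wrote 8B at 0x05 = 277f5656fe337ab1
query mem[0x1c]=0x7a, mem[0x08]=0x56, mem[0x0a]=0x33

MEM[0x1c,0x08,0x0a] = 7a 56 33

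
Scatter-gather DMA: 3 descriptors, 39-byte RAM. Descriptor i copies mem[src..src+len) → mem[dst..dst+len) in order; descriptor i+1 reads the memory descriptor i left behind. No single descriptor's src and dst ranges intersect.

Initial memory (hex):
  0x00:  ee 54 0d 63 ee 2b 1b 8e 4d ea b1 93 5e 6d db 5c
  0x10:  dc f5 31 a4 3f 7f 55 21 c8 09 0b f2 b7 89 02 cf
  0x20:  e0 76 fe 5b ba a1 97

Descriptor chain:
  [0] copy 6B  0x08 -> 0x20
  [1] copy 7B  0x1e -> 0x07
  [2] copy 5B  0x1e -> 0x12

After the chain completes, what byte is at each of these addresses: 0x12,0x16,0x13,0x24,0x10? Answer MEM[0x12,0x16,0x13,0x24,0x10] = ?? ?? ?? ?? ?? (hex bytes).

  after D0: wrote 6B at 0x20 = 4deab1935e6d
  after D1: wrote 7B at 0x07 = 02cf4deab1935e
  after D2: wrote 5B at 0x12 = 02cf4deab1
query mem[0x12]=0x02, mem[0x16]=0xb1, mem[0x13]=0xcf, mem[0x24]=0x5e, mem[0x10]=0xdc

MEM[0x12,0x16,0x13,0x24,0x10] = 02 b1 cf 5e dc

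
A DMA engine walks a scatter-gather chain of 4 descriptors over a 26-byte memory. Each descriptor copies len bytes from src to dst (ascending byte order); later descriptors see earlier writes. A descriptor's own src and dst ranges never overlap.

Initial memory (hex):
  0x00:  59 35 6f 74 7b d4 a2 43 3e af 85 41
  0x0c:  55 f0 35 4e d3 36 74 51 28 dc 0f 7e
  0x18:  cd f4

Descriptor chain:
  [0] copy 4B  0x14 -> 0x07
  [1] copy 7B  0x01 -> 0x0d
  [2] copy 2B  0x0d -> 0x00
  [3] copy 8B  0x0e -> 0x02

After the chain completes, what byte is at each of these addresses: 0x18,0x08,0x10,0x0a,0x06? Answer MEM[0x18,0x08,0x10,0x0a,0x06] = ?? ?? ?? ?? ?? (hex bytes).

[0] 0x14->0x07 len=4 : 28 dc 0f 7e
[1] 0x01->0x0d len=7 : 35 6f 74 7b d4 a2 28
[2] 0x0d->0x00 len=2 : 35 6f
[3] 0x0e->0x02 len=8 : 6f 74 7b d4 a2 28 28 dc
query mem[0x18]=0xcd, mem[0x08]=0x28, mem[0x10]=0x7b, mem[0x0a]=0x7e, mem[0x06]=0xa2

MEM[0x18,0x08,0x10,0x0a,0x06] = cd 28 7b 7e a2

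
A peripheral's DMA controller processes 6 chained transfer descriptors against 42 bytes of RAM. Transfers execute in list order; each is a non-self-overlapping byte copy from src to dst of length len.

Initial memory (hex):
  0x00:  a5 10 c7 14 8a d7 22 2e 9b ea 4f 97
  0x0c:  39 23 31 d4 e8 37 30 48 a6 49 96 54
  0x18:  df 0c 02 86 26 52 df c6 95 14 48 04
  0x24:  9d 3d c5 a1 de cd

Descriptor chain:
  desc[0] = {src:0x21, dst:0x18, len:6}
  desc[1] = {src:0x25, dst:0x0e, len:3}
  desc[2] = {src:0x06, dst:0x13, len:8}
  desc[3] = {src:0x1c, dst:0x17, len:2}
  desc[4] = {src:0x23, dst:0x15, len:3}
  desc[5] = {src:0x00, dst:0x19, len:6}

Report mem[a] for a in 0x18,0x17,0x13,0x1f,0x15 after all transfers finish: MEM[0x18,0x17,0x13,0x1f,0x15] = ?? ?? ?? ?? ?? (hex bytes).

MEM[0x18,0x17,0x13,0x1f,0x15] = c5 3d 22 c6 04

  after D0: wrote 6B at 0x18 = 1448049d3dc5
  after D1: wrote 3B at 0x0e = 3dc5a1
  after D2: wrote 8B at 0x13 = 222e9bea4f973923
  after D3: wrote 2B at 0x17 = 3dc5
  after D4: wrote 3B at 0x15 = 049d3d
  after D5: wrote 6B at 0x19 = a510c7148ad7
query mem[0x18]=0xc5, mem[0x17]=0x3d, mem[0x13]=0x22, mem[0x1f]=0xc6, mem[0x15]=0x04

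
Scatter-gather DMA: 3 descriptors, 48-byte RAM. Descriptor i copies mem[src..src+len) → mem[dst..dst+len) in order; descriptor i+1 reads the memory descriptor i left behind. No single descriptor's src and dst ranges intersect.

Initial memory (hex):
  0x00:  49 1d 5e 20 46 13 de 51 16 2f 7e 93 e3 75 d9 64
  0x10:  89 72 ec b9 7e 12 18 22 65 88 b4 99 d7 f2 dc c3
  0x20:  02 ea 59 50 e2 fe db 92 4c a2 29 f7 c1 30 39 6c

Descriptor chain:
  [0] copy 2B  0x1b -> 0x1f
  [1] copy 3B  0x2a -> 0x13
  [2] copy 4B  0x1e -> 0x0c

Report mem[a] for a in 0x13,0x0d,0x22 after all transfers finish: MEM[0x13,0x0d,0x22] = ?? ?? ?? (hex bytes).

MEM[0x13,0x0d,0x22] = 29 99 59

  after D0: wrote 2B at 0x1f = 99d7
  after D1: wrote 3B at 0x13 = 29f7c1
  after D2: wrote 4B at 0x0c = dc99d7ea
query mem[0x13]=0x29, mem[0x0d]=0x99, mem[0x22]=0x59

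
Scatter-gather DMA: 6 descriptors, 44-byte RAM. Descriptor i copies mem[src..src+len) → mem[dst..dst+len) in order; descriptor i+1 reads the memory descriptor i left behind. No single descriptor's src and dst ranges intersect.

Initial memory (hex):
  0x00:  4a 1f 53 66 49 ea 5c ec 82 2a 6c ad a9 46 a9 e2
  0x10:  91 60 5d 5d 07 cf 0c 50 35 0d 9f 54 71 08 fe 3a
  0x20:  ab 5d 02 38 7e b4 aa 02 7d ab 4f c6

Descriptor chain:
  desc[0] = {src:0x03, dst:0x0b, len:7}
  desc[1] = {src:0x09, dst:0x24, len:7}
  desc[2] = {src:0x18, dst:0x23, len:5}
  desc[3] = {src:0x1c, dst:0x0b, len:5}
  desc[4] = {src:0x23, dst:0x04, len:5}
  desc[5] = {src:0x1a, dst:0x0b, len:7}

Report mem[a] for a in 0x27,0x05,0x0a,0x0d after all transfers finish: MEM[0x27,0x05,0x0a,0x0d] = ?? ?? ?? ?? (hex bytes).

  after D0: wrote 7B at 0x0b = 6649ea5cec822a
  after D1: wrote 7B at 0x24 = 2a6c6649ea5cec
  after D2: wrote 5B at 0x23 = 350d9f5471
  after D3: wrote 5B at 0x0b = 7108fe3aab
  after D4: wrote 5B at 0x04 = 350d9f5471
  after D5: wrote 7B at 0x0b = 9f547108fe3aab
query mem[0x27]=0x71, mem[0x05]=0x0d, mem[0x0a]=0x6c, mem[0x0d]=0x71

MEM[0x27,0x05,0x0a,0x0d] = 71 0d 6c 71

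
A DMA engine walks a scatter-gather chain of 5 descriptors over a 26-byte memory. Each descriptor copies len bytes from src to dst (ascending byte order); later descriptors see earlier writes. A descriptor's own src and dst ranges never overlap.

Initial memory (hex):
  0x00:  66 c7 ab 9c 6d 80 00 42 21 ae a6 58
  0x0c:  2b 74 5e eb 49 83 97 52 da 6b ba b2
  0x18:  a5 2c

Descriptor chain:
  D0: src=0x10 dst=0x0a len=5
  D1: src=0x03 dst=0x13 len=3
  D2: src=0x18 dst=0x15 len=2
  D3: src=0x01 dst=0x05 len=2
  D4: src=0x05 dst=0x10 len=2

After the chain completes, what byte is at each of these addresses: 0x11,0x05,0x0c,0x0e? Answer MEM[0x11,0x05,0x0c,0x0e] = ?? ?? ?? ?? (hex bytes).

D0: mem[0x0a..0x0e] <- [49 83 97 52 da]
D1: mem[0x13..0x15] <- [9c 6d 80]
D2: mem[0x15..0x16] <- [a5 2c]
D3: mem[0x05..0x06] <- [c7 ab]
D4: mem[0x10..0x11] <- [c7 ab]
query mem[0x11]=0xab, mem[0x05]=0xc7, mem[0x0c]=0x97, mem[0x0e]=0xda

MEM[0x11,0x05,0x0c,0x0e] = ab c7 97 da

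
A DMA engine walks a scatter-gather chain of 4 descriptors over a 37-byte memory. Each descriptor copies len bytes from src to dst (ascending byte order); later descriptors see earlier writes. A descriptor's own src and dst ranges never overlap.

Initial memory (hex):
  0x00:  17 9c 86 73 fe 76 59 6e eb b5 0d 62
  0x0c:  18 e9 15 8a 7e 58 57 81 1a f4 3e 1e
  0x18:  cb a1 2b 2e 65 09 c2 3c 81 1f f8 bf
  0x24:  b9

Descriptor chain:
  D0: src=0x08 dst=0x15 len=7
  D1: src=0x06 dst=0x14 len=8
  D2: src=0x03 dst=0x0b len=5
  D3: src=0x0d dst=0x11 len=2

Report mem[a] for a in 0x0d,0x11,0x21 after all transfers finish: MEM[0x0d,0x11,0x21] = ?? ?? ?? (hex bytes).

  after D0: wrote 7B at 0x15 = ebb50d6218e915
  after D1: wrote 8B at 0x14 = 596eebb50d6218e9
  after D2: wrote 5B at 0x0b = 73fe76596e
  after D3: wrote 2B at 0x11 = 7659
query mem[0x0d]=0x76, mem[0x11]=0x76, mem[0x21]=0x1f

MEM[0x0d,0x11,0x21] = 76 76 1f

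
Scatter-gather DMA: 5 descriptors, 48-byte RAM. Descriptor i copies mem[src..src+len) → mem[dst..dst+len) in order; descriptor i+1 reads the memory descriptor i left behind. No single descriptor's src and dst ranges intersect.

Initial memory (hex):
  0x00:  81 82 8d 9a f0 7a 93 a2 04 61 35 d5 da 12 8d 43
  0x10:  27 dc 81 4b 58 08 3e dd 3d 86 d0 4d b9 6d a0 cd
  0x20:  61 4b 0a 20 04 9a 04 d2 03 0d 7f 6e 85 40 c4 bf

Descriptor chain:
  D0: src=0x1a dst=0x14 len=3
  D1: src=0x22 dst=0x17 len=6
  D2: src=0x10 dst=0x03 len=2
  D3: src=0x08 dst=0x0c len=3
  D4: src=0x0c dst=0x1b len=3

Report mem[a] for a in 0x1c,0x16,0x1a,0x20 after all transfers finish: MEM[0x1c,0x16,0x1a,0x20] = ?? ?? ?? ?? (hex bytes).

#0 dst[0x14+3] := {0xd0,0x4d,0xb9}
#1 dst[0x17+6] := {0x0a,0x20,0x04,0x9a,0x04,0xd2}
#2 dst[0x03+2] := {0x27,0xdc}
#3 dst[0x0c+3] := {0x04,0x61,0x35}
#4 dst[0x1b+3] := {0x04,0x61,0x35}
query mem[0x1c]=0x61, mem[0x16]=0xb9, mem[0x1a]=0x9a, mem[0x20]=0x61

MEM[0x1c,0x16,0x1a,0x20] = 61 b9 9a 61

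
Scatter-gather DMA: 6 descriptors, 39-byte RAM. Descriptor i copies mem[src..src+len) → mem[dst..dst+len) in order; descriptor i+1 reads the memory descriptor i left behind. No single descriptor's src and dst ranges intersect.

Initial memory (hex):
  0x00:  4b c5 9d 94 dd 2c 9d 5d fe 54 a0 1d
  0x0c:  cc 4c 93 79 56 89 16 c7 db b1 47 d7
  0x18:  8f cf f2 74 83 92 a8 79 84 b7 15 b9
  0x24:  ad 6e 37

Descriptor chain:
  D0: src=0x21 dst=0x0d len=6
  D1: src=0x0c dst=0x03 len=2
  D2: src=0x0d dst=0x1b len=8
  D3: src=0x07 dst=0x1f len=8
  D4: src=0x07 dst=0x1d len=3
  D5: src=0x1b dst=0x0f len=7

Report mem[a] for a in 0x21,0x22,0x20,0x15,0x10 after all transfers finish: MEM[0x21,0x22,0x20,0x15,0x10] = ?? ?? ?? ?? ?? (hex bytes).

  after D0: wrote 6B at 0x0d = b715b9ad6e37
  after D1: wrote 2B at 0x03 = ccb7
  after D2: wrote 8B at 0x1b = b715b9ad6e37c7db
  after D3: wrote 8B at 0x1f = 5dfe54a01dccb715
  after D4: wrote 3B at 0x1d = 5dfe54
  after D5: wrote 7B at 0x0f = b7155dfe54fe54
query mem[0x21]=0x54, mem[0x22]=0xa0, mem[0x20]=0xfe, mem[0x15]=0x54, mem[0x10]=0x15

MEM[0x21,0x22,0x20,0x15,0x10] = 54 a0 fe 54 15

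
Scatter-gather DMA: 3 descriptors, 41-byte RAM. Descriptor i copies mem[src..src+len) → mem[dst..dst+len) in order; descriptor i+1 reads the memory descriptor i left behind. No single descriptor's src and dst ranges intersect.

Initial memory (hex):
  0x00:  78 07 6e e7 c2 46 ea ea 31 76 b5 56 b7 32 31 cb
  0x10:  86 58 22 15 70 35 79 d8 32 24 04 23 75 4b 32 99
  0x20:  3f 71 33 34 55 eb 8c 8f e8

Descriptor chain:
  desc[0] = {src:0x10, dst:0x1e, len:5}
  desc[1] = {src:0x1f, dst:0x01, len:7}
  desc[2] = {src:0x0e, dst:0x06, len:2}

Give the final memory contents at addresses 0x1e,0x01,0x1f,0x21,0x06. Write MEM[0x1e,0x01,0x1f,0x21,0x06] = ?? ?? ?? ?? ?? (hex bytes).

MEM[0x1e,0x01,0x1f,0x21,0x06] = 86 58 58 15 31

D0: mem[0x1e..0x22] <- [86 58 22 15 70]
D1: mem[0x01..0x07] <- [58 22 15 70 34 55 eb]
D2: mem[0x06..0x07] <- [31 cb]
query mem[0x1e]=0x86, mem[0x01]=0x58, mem[0x1f]=0x58, mem[0x21]=0x15, mem[0x06]=0x31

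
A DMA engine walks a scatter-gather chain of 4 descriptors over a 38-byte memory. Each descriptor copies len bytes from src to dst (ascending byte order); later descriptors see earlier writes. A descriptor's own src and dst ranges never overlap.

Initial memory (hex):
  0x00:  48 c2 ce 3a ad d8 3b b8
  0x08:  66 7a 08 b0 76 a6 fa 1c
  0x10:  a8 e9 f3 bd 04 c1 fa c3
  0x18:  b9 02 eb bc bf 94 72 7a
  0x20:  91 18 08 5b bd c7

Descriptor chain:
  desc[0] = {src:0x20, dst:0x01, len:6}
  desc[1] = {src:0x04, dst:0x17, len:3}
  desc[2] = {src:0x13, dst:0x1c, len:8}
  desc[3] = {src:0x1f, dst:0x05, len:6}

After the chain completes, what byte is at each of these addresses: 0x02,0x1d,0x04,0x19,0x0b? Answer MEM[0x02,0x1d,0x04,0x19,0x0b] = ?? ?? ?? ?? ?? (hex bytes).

MEM[0x02,0x1d,0x04,0x19,0x0b] = 18 04 5b c7 b0

#0 dst[0x01+6] := {0x91,0x18,0x08,0x5b,0xbd,0xc7}
#1 dst[0x17+3] := {0x5b,0xbd,0xc7}
#2 dst[0x1c+8] := {0xbd,0x04,0xc1,0xfa,0x5b,0xbd,0xc7,0xeb}
#3 dst[0x05+6] := {0xfa,0x5b,0xbd,0xc7,0xeb,0xbd}
query mem[0x02]=0x18, mem[0x1d]=0x04, mem[0x04]=0x5b, mem[0x19]=0xc7, mem[0x0b]=0xb0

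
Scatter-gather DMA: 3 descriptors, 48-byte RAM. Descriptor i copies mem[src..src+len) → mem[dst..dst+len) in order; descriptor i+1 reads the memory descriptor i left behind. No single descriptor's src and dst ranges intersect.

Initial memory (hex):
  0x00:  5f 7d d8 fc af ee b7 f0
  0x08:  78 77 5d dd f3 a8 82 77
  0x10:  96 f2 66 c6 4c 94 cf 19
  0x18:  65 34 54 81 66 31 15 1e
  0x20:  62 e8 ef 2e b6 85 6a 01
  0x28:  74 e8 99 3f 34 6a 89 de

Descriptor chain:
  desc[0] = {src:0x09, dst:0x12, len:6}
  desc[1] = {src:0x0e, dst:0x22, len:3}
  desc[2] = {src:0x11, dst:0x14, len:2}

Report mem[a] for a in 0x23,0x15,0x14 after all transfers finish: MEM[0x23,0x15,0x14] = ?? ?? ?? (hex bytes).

[0] 0x09->0x12 len=6 : 77 5d dd f3 a8 82
[1] 0x0e->0x22 len=3 : 82 77 96
[2] 0x11->0x14 len=2 : f2 77
query mem[0x23]=0x77, mem[0x15]=0x77, mem[0x14]=0xf2

MEM[0x23,0x15,0x14] = 77 77 f2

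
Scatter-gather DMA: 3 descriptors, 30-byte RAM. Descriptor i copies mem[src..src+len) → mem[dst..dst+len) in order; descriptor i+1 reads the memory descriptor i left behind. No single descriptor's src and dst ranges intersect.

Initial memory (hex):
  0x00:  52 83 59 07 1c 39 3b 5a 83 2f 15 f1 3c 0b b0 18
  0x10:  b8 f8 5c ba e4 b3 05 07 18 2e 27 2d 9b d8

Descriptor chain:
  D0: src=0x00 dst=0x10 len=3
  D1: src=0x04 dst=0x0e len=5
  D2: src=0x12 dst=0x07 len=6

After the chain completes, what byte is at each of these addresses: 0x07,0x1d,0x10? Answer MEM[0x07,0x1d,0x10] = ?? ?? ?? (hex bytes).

MEM[0x07,0x1d,0x10] = 83 d8 3b

#0 dst[0x10+3] := {0x52,0x83,0x59}
#1 dst[0x0e+5] := {0x1c,0x39,0x3b,0x5a,0x83}
#2 dst[0x07+6] := {0x83,0xba,0xe4,0xb3,0x05,0x07}
query mem[0x07]=0x83, mem[0x1d]=0xd8, mem[0x10]=0x3b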